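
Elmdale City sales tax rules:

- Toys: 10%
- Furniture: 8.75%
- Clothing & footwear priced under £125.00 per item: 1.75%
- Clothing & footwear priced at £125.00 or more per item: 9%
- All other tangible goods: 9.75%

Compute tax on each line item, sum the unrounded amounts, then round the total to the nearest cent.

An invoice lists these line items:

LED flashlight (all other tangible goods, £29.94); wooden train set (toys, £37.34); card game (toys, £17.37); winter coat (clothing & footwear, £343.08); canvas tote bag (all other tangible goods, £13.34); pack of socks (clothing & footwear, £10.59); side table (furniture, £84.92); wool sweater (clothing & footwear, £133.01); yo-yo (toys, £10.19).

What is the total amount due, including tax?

LED flashlight £29.94: all other tangible goods → 9.75% → £2.91915
Wooden train set £37.34: toys → 10% → £3.734
Card game £17.37: toys → 10% → £1.737
Winter coat £343.08: clothing & footwear, £125.00 or more → 9% → £30.8772
Canvas tote bag £13.34: all other tangible goods → 9.75% → £1.30065
Pack of socks £10.59: clothing & footwear, under £125.00 → 1.75% → £0.185325
Side table £84.92: furniture → 8.75% → £7.4305
Wool sweater £133.01: clothing & footwear, £125.00 or more → 9% → £11.9709
Yo-yo £10.19: toys → 10% → £1.019
Subtotal = £679.78; unrounded tax = £61.173725 → £61.17; total due = £740.95

£740.95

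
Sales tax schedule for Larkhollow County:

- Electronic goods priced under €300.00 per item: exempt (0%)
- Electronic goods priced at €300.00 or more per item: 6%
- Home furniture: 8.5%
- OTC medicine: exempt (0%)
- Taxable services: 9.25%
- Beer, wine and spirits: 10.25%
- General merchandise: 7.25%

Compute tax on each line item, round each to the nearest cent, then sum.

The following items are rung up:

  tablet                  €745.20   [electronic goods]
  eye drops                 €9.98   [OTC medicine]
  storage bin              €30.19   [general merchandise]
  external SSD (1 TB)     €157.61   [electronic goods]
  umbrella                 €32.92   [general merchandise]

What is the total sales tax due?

€49.29

Tablet €745.20: electronic goods, €300.00 or more → 6% → €44.71
Eye drops €9.98: OTC medicine → 0% → €0.00
Storage bin €30.19: general merchandise → 7.25% → €2.19
External SSD (1 TB) €157.61: electronic goods, under €300.00 → 0% → €0.00
Umbrella €32.92: general merchandise → 7.25% → €2.39
Total tax = €44.71 + €2.19 + €2.39 = €49.29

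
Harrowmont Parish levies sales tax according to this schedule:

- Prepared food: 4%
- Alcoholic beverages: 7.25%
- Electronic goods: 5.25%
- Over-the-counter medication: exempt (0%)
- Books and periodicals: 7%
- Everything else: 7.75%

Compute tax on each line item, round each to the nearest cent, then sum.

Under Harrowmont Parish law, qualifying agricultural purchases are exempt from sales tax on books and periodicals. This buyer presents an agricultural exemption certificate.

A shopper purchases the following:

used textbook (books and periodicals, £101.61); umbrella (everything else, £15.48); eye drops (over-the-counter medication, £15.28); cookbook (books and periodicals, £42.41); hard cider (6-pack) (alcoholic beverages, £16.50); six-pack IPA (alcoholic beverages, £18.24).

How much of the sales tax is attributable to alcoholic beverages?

£2.52

Hard cider (6-pack) £16.50: alcoholic beverages → 7.25% → £1.20
Six-pack IPA £18.24: alcoholic beverages → 7.25% → £1.32
Tax on alcoholic beverages = £1.20 + £1.32 = £2.52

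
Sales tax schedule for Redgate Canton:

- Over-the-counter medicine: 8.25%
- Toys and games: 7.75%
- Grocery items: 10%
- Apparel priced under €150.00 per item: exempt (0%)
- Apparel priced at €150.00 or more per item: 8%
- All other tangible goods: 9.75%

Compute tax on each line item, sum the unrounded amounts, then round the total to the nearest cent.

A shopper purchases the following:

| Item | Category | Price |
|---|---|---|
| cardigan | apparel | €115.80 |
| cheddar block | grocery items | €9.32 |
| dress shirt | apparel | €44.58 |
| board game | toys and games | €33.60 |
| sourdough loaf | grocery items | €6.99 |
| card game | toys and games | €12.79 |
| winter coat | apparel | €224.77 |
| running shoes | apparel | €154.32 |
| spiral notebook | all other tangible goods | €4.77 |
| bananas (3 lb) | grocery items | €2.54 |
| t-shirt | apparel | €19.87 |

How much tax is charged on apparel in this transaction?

€30.33

Cardigan €115.80: apparel, under €150.00 → 0% → €0.00
Dress shirt €44.58: apparel, under €150.00 → 0% → €0.00
Winter coat €224.77: apparel, €150.00 or more → 8% → €17.9816
Running shoes €154.32: apparel, €150.00 or more → 8% → €12.3456
T-shirt €19.87: apparel, under €150.00 → 0% → €0.00
Tax on apparel: unrounded sum = €30.3272 → €30.33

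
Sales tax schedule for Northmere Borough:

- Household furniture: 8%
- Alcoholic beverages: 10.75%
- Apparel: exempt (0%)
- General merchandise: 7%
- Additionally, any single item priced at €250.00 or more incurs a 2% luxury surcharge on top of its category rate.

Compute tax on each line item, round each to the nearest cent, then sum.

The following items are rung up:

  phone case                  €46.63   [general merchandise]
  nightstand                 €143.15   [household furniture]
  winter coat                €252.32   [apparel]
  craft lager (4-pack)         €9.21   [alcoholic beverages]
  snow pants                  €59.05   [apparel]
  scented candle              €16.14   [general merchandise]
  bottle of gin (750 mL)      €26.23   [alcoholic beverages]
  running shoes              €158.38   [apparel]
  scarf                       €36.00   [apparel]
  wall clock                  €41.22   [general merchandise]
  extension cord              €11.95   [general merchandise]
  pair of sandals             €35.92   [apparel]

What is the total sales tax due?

Phone case €46.63: general merchandise → 7% → €3.26
Nightstand €143.15: household furniture → 8% → €11.45
Winter coat €252.32: apparel → 0% + 2% surcharge = 2% → €5.05
Craft lager (4-pack) €9.21: alcoholic beverages → 10.75% → €0.99
Snow pants €59.05: apparel → 0% → €0.00
Scented candle €16.14: general merchandise → 7% → €1.13
Bottle of gin (750 mL) €26.23: alcoholic beverages → 10.75% → €2.82
Running shoes €158.38: apparel → 0% → €0.00
Scarf €36.00: apparel → 0% → €0.00
Wall clock €41.22: general merchandise → 7% → €2.89
Extension cord €11.95: general merchandise → 7% → €0.84
Pair of sandals €35.92: apparel → 0% → €0.00
Total tax = €3.26 + €11.45 + €5.05 + €0.99 + €1.13 + €2.82 + €2.89 + €0.84 = €28.43

€28.43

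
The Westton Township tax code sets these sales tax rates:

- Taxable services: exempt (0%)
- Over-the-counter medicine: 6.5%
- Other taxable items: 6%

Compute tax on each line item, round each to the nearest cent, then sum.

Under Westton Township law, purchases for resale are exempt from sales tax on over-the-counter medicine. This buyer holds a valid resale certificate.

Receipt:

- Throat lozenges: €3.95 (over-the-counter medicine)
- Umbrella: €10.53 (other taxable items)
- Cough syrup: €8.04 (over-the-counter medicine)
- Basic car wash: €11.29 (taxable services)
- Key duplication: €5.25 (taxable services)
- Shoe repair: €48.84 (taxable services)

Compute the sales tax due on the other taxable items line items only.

Umbrella €10.53: other taxable items → 6% → €0.63
Tax on other taxable items = €0.63

€0.63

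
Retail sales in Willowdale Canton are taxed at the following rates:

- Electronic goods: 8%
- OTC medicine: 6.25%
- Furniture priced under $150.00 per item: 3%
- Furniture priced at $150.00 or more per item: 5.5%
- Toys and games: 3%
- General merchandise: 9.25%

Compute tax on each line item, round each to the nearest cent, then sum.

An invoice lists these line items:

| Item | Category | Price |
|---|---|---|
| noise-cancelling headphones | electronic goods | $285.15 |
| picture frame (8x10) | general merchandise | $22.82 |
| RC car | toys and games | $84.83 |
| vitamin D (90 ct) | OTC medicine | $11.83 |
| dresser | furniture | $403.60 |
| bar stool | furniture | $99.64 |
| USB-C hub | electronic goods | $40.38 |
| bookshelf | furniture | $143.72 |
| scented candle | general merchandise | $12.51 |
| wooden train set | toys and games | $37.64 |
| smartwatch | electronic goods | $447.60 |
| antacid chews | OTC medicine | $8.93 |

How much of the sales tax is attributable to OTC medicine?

$1.30

Vitamin D (90 ct) $11.83: OTC medicine → 6.25% → $0.74
Antacid chews $8.93: OTC medicine → 6.25% → $0.56
Tax on OTC medicine = $0.74 + $0.56 = $1.30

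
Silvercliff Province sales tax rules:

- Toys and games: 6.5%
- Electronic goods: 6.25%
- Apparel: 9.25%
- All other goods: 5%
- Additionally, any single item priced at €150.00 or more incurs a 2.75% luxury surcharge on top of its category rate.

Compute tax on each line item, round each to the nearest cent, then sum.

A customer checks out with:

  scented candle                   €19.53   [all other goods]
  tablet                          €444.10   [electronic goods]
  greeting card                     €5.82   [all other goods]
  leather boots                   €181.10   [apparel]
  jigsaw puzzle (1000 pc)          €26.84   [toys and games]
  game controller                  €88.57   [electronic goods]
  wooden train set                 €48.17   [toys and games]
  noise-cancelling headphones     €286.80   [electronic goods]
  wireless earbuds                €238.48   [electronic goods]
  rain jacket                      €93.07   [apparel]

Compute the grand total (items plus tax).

€1561.74

Scented candle €19.53: all other goods → 5% → €0.98
Tablet €444.10: electronic goods → 6.25% + 2.75% surcharge = 9% → €39.97
Greeting card €5.82: all other goods → 5% → €0.29
Leather boots €181.10: apparel → 9.25% + 2.75% surcharge = 12% → €21.73
Jigsaw puzzle (1000 pc) €26.84: toys and games → 6.5% → €1.74
Game controller €88.57: electronic goods → 6.25% → €5.54
Wooden train set €48.17: toys and games → 6.5% → €3.13
Noise-cancelling headphones €286.80: electronic goods → 6.25% + 2.75% surcharge = 9% → €25.81
Wireless earbuds €238.48: electronic goods → 6.25% + 2.75% surcharge = 9% → €21.46
Rain jacket €93.07: apparel → 9.25% → €8.61
Subtotal = €1432.48; tax = €129.26; total due = €1561.74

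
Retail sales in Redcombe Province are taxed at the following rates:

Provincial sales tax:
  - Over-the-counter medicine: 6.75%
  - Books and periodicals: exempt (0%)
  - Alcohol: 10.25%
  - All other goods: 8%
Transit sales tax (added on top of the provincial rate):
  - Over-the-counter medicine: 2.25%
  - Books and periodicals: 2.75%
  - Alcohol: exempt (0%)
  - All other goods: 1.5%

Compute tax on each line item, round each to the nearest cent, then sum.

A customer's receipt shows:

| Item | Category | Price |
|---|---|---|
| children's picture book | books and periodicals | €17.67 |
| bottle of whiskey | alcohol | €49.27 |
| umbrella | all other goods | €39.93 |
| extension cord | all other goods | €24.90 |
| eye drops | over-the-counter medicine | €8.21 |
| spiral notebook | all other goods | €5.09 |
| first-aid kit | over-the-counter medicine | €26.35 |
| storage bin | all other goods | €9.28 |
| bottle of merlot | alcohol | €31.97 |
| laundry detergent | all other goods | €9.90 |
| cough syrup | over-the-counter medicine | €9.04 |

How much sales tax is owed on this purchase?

Children's picture book €17.67: books and periodicals → 0% + 2.75% transit = 2.75% → €0.49
Bottle of whiskey €49.27: alcohol → 10.25% + 0% transit = 10.25% → €5.05
Umbrella €39.93: all other goods → 8% + 1.5% transit = 9.5% → €3.79
Extension cord €24.90: all other goods → 8% + 1.5% transit = 9.5% → €2.37
Eye drops €8.21: over-the-counter medicine → 6.75% + 2.25% transit = 9% → €0.74
Spiral notebook €5.09: all other goods → 8% + 1.5% transit = 9.5% → €0.48
First-aid kit €26.35: over-the-counter medicine → 6.75% + 2.25% transit = 9% → €2.37
Storage bin €9.28: all other goods → 8% + 1.5% transit = 9.5% → €0.88
Bottle of merlot €31.97: alcohol → 10.25% + 0% transit = 10.25% → €3.28
Laundry detergent €9.90: all other goods → 8% + 1.5% transit = 9.5% → €0.94
Cough syrup €9.04: over-the-counter medicine → 6.75% + 2.25% transit = 9% → €0.81
Total tax = €0.49 + €5.05 + €3.79 + €2.37 + €0.74 + €0.48 + €2.37 + €0.88 + €3.28 + €0.94 + €0.81 = €21.20

€21.20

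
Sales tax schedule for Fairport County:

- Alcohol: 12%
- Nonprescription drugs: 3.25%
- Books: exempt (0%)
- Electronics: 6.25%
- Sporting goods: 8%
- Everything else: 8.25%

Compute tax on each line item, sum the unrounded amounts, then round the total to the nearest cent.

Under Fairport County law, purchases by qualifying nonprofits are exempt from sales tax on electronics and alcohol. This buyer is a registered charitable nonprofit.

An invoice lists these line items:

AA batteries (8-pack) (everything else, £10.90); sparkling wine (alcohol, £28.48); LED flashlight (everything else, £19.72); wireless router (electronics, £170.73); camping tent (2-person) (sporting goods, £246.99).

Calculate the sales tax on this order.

AA batteries (8-pack) £10.90: everything else → 8.25% → £0.89925
Sparkling wine £28.48: alcohol, buyer-exempt → 0% → £0.00
LED flashlight £19.72: everything else → 8.25% → £1.6269
Wireless router £170.73: electronics, buyer-exempt → 0% → £0.00
Camping tent (2-person) £246.99: sporting goods → 8% → £19.7592
Unrounded tax sum = £22.28535 → £22.29

£22.29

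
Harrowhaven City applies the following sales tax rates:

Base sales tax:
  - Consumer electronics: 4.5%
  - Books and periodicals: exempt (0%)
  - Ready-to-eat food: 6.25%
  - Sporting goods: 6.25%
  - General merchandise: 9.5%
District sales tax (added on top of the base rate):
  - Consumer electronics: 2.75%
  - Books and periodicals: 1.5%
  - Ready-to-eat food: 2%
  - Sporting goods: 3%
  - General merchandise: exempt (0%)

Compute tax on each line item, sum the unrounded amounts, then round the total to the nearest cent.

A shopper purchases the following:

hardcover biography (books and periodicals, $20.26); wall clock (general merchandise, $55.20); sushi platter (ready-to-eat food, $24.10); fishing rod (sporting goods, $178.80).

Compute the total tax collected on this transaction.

$24.08

Hardcover biography $20.26: books and periodicals → 0% + 1.5% district = 1.5% → $0.3039
Wall clock $55.20: general merchandise → 9.5% + 0% district = 9.5% → $5.244
Sushi platter $24.10: ready-to-eat food → 6.25% + 2% district = 8.25% → $1.98825
Fishing rod $178.80: sporting goods → 6.25% + 3% district = 9.25% → $16.539
Unrounded tax sum = $24.07515 → $24.08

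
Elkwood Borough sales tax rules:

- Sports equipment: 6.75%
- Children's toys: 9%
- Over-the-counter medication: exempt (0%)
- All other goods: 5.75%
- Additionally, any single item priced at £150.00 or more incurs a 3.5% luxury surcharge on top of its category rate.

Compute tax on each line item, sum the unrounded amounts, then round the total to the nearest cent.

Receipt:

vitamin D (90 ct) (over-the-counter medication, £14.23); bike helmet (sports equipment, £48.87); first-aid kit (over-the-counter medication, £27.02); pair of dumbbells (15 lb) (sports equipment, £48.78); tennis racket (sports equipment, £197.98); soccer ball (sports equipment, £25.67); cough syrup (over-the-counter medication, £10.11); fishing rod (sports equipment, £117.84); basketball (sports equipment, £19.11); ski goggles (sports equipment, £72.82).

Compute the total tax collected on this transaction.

£42.78

Vitamin D (90 ct) £14.23: over-the-counter medication → 0% → £0.00
Bike helmet £48.87: sports equipment → 6.75% → £3.298725
First-aid kit £27.02: over-the-counter medication → 0% → £0.00
Pair of dumbbells (15 lb) £48.78: sports equipment → 6.75% → £3.29265
Tennis racket £197.98: sports equipment → 6.75% + 3.5% surcharge = 10.25% → £20.29295
Soccer ball £25.67: sports equipment → 6.75% → £1.732725
Cough syrup £10.11: over-the-counter medication → 0% → £0.00
Fishing rod £117.84: sports equipment → 6.75% → £7.9542
Basketball £19.11: sports equipment → 6.75% → £1.289925
Ski goggles £72.82: sports equipment → 6.75% → £4.91535
Unrounded tax sum = £42.776525 → £42.78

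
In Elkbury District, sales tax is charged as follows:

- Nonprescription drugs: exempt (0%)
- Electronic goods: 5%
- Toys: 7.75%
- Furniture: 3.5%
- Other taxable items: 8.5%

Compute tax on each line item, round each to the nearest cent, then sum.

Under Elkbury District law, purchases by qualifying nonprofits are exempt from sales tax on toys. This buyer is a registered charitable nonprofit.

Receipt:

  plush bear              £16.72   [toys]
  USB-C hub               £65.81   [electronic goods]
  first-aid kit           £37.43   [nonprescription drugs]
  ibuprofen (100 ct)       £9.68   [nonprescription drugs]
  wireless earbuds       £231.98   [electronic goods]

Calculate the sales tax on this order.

£14.89

Plush bear £16.72: toys, buyer-exempt → 0% → £0.00
USB-C hub £65.81: electronic goods → 5% → £3.29
First-aid kit £37.43: nonprescription drugs → 0% → £0.00
Ibuprofen (100 ct) £9.68: nonprescription drugs → 0% → £0.00
Wireless earbuds £231.98: electronic goods → 5% → £11.60
Total tax = £3.29 + £11.60 = £14.89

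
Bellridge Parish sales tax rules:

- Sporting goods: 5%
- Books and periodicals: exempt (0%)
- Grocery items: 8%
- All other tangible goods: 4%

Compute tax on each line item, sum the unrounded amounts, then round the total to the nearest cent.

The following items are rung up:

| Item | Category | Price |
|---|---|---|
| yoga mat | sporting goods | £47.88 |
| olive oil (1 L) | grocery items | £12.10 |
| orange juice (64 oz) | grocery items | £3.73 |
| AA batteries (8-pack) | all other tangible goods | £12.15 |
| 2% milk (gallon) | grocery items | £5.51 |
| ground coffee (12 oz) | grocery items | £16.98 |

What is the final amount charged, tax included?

£104.30

Yoga mat £47.88: sporting goods → 5% → £2.394
Olive oil (1 L) £12.10: grocery items → 8% → £0.968
Orange juice (64 oz) £3.73: grocery items → 8% → £0.2984
AA batteries (8-pack) £12.15: all other tangible goods → 4% → £0.486
2% milk (gallon) £5.51: grocery items → 8% → £0.4408
Ground coffee (12 oz) £16.98: grocery items → 8% → £1.3584
Subtotal = £98.35; unrounded tax = £5.9456 → £5.95; total due = £104.30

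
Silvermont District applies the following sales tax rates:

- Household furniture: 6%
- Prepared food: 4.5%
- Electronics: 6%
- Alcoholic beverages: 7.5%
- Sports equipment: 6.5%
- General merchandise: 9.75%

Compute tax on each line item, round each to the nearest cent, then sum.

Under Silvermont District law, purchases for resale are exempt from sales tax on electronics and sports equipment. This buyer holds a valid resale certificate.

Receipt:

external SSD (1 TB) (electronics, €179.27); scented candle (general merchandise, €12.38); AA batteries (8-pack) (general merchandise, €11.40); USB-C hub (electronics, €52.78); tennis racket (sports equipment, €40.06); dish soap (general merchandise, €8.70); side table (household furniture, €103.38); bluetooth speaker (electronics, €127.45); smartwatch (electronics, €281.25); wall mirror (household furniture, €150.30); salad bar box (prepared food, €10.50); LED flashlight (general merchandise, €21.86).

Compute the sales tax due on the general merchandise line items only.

Scented candle €12.38: general merchandise → 9.75% → €1.21
AA batteries (8-pack) €11.40: general merchandise → 9.75% → €1.11
Dish soap €8.70: general merchandise → 9.75% → €0.85
LED flashlight €21.86: general merchandise → 9.75% → €2.13
Tax on general merchandise = €1.21 + €1.11 + €0.85 + €2.13 = €5.30

€5.30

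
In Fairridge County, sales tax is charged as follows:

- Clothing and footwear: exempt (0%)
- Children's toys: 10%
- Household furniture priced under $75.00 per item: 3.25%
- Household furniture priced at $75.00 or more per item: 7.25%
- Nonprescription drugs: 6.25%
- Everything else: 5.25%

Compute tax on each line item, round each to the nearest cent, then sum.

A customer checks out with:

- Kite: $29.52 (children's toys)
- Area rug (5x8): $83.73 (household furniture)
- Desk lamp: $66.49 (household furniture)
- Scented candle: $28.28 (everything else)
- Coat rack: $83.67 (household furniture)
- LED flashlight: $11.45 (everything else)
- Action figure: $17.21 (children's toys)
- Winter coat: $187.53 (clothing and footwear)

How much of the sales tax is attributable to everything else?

$2.08

Scented candle $28.28: everything else → 5.25% → $1.48
LED flashlight $11.45: everything else → 5.25% → $0.60
Tax on everything else = $1.48 + $0.60 = $2.08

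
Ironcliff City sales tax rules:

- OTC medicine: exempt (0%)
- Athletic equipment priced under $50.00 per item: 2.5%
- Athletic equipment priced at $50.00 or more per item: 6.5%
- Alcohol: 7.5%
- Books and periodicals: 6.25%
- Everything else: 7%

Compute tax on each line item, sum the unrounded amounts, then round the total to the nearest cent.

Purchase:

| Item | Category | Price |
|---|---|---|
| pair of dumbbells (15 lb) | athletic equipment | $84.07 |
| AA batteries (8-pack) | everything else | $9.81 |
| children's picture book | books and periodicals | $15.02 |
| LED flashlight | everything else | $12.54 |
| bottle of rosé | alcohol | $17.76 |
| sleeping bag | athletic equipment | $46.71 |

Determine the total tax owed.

Pair of dumbbells (15 lb) $84.07: athletic equipment, $50.00 or more → 6.5% → $5.46455
AA batteries (8-pack) $9.81: everything else → 7% → $0.6867
Children's picture book $15.02: books and periodicals → 6.25% → $0.93875
LED flashlight $12.54: everything else → 7% → $0.8778
Bottle of rosé $17.76: alcohol → 7.5% → $1.332
Sleeping bag $46.71: athletic equipment, under $50.00 → 2.5% → $1.16775
Unrounded tax sum = $10.46755 → $10.47

$10.47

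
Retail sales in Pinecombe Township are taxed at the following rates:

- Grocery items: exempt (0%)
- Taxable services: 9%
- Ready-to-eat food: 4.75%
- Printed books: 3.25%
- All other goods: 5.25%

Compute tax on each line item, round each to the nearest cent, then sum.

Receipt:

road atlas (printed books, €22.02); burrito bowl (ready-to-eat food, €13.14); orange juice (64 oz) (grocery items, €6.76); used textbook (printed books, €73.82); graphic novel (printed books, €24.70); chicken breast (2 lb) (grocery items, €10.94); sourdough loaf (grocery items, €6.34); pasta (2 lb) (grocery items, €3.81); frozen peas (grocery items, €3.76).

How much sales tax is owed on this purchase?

€4.54

Road atlas €22.02: printed books → 3.25% → €0.72
Burrito bowl €13.14: ready-to-eat food → 4.75% → €0.62
Orange juice (64 oz) €6.76: grocery items → 0% → €0.00
Used textbook €73.82: printed books → 3.25% → €2.40
Graphic novel €24.70: printed books → 3.25% → €0.80
Chicken breast (2 lb) €10.94: grocery items → 0% → €0.00
Sourdough loaf €6.34: grocery items → 0% → €0.00
Pasta (2 lb) €3.81: grocery items → 0% → €0.00
Frozen peas €3.76: grocery items → 0% → €0.00
Total tax = €0.72 + €0.62 + €2.40 + €0.80 = €4.54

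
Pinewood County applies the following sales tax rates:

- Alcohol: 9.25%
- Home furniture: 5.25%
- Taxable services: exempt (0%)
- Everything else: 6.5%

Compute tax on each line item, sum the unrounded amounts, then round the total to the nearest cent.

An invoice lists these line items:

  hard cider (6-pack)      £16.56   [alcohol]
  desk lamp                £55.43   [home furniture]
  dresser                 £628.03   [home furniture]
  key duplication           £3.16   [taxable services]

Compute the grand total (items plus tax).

Hard cider (6-pack) £16.56: alcohol → 9.25% → £1.5318
Desk lamp £55.43: home furniture → 5.25% → £2.910075
Dresser £628.03: home furniture → 5.25% → £32.971575
Key duplication £3.16: taxable services → 0% → £0.00
Subtotal = £703.18; unrounded tax = £37.41345 → £37.41; total due = £740.59

£740.59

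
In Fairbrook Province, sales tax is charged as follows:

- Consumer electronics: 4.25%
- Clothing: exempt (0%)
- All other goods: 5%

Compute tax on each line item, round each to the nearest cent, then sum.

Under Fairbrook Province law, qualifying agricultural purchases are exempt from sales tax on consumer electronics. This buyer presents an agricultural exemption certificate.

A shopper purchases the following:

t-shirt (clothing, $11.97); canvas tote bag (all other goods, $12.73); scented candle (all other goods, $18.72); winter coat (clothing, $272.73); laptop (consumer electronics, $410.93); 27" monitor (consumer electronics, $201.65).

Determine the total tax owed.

$1.58

T-shirt $11.97: clothing → 0% → $0.00
Canvas tote bag $12.73: all other goods → 5% → $0.64
Scented candle $18.72: all other goods → 5% → $0.94
Winter coat $272.73: clothing → 0% → $0.00
Laptop $410.93: consumer electronics, buyer-exempt → 0% → $0.00
27" monitor $201.65: consumer electronics, buyer-exempt → 0% → $0.00
Total tax = $0.64 + $0.94 = $1.58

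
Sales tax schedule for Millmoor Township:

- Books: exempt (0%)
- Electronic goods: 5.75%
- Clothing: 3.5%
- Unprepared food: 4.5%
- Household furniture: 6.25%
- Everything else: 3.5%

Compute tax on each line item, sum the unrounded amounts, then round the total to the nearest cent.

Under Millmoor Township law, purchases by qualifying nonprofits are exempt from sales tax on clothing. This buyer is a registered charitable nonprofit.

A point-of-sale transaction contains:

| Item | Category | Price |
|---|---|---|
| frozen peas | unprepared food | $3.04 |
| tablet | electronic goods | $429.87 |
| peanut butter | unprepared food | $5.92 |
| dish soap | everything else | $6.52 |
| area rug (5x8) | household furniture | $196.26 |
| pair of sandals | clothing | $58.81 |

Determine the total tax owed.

Frozen peas $3.04: unprepared food → 4.5% → $0.1368
Tablet $429.87: electronic goods → 5.75% → $24.717525
Peanut butter $5.92: unprepared food → 4.5% → $0.2664
Dish soap $6.52: everything else → 3.5% → $0.2282
Area rug (5x8) $196.26: household furniture → 6.25% → $12.26625
Pair of sandals $58.81: clothing, buyer-exempt → 0% → $0.00
Unrounded tax sum = $37.615175 → $37.62

$37.62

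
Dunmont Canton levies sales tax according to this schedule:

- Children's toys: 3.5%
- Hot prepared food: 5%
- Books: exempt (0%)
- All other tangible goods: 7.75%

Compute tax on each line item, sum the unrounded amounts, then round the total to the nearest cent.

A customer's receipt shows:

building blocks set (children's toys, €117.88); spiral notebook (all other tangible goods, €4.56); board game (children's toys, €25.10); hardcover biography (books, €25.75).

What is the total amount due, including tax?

€178.65

Building blocks set €117.88: children's toys → 3.5% → €4.1258
Spiral notebook €4.56: all other tangible goods → 7.75% → €0.3534
Board game €25.10: children's toys → 3.5% → €0.8785
Hardcover biography €25.75: books → 0% → €0.00
Subtotal = €173.29; unrounded tax = €5.3577 → €5.36; total due = €178.65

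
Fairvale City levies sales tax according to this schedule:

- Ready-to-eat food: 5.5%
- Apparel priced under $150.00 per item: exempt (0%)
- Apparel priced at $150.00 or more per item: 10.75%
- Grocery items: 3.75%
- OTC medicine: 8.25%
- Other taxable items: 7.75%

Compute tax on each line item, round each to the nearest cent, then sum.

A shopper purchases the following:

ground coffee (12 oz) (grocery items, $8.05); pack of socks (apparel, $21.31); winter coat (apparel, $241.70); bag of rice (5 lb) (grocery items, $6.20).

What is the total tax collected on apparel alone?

Pack of socks $21.31: apparel, under $150.00 → 0% → $0.00
Winter coat $241.70: apparel, $150.00 or more → 10.75% → $25.98
Tax on apparel = $0.00 + $25.98 = $25.98

$25.98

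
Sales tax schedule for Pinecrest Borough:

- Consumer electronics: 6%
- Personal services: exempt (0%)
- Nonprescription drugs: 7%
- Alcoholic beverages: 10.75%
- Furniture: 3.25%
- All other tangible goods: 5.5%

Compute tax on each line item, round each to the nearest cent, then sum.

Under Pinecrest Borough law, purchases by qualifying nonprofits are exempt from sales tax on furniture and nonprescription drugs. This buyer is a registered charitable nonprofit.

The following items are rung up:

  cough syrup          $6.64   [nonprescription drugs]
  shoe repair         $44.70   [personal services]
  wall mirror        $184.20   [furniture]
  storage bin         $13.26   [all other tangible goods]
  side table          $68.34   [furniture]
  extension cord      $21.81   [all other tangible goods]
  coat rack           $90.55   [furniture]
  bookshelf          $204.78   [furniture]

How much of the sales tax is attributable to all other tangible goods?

$1.93

Storage bin $13.26: all other tangible goods → 5.5% → $0.73
Extension cord $21.81: all other tangible goods → 5.5% → $1.20
Tax on all other tangible goods = $0.73 + $1.20 = $1.93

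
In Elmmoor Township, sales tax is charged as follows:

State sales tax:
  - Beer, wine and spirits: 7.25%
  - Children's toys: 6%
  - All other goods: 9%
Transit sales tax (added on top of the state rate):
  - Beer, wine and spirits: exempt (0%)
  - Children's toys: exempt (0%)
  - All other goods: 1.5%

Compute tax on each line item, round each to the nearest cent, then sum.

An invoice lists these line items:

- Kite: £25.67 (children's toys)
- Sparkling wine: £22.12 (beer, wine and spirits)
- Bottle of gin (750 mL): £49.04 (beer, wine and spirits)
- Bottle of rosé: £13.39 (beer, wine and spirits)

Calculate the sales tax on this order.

Kite £25.67: children's toys → 6% + 0% transit = 6% → £1.54
Sparkling wine £22.12: beer, wine and spirits → 7.25% + 0% transit = 7.25% → £1.60
Bottle of gin (750 mL) £49.04: beer, wine and spirits → 7.25% + 0% transit = 7.25% → £3.56
Bottle of rosé £13.39: beer, wine and spirits → 7.25% + 0% transit = 7.25% → £0.97
Total tax = £1.54 + £1.60 + £3.56 + £0.97 = £7.67

£7.67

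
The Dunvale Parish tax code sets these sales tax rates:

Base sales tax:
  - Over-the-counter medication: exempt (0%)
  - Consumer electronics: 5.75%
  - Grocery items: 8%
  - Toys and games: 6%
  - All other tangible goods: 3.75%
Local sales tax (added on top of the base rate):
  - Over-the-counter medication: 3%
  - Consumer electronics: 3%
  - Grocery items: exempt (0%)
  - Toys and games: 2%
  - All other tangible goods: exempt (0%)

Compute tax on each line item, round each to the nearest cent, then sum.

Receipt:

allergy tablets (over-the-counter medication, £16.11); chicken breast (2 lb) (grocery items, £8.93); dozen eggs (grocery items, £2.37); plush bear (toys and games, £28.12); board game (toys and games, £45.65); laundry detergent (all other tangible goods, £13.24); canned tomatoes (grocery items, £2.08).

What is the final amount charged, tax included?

£124.45

Allergy tablets £16.11: over-the-counter medication → 0% + 3% local = 3% → £0.48
Chicken breast (2 lb) £8.93: grocery items → 8% + 0% local = 8% → £0.71
Dozen eggs £2.37: grocery items → 8% + 0% local = 8% → £0.19
Plush bear £28.12: toys and games → 6% + 2% local = 8% → £2.25
Board game £45.65: toys and games → 6% + 2% local = 8% → £3.65
Laundry detergent £13.24: all other tangible goods → 3.75% + 0% local = 3.75% → £0.50
Canned tomatoes £2.08: grocery items → 8% + 0% local = 8% → £0.17
Subtotal = £116.50; tax = £7.95; total due = £124.45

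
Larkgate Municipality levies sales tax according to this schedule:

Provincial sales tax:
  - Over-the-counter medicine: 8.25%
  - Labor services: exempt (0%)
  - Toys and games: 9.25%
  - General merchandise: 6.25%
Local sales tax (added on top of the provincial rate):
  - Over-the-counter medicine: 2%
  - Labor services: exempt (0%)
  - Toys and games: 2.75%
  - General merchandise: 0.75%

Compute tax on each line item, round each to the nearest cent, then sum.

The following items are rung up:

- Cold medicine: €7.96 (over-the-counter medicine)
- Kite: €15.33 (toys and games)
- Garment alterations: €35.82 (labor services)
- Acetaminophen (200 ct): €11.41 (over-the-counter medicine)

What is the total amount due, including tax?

€74.35

Cold medicine €7.96: over-the-counter medicine → 8.25% + 2% local = 10.25% → €0.82
Kite €15.33: toys and games → 9.25% + 2.75% local = 12% → €1.84
Garment alterations €35.82: labor services → 0% + 0% local = 0% → €0.00
Acetaminophen (200 ct) €11.41: over-the-counter medicine → 8.25% + 2% local = 10.25% → €1.17
Subtotal = €70.52; tax = €3.83; total due = €74.35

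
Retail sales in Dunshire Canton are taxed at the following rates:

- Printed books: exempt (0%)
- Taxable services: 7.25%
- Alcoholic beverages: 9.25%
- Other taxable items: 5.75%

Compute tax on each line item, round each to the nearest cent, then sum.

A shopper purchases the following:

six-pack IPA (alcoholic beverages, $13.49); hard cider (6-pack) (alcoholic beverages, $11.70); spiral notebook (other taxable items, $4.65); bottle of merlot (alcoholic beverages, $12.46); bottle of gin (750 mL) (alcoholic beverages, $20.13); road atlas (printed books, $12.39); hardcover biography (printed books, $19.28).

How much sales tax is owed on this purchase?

Six-pack IPA $13.49: alcoholic beverages → 9.25% → $1.25
Hard cider (6-pack) $11.70: alcoholic beverages → 9.25% → $1.08
Spiral notebook $4.65: other taxable items → 5.75% → $0.27
Bottle of merlot $12.46: alcoholic beverages → 9.25% → $1.15
Bottle of gin (750 mL) $20.13: alcoholic beverages → 9.25% → $1.86
Road atlas $12.39: printed books → 0% → $0.00
Hardcover biography $19.28: printed books → 0% → $0.00
Total tax = $1.25 + $1.08 + $0.27 + $1.15 + $1.86 = $5.61

$5.61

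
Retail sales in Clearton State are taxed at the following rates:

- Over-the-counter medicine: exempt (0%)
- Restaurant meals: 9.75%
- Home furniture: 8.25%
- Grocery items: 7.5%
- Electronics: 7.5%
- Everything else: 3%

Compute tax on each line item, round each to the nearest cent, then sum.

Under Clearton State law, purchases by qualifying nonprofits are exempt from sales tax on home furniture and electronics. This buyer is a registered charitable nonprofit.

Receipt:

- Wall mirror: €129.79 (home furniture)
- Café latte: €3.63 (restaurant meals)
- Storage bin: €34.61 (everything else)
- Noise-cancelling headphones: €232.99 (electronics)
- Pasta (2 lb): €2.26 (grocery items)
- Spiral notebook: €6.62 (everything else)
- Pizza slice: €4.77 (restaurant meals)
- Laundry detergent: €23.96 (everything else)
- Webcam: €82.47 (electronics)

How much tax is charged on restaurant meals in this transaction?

Café latte €3.63: restaurant meals → 9.75% → €0.35
Pizza slice €4.77: restaurant meals → 9.75% → €0.47
Tax on restaurant meals = €0.35 + €0.47 = €0.82

€0.82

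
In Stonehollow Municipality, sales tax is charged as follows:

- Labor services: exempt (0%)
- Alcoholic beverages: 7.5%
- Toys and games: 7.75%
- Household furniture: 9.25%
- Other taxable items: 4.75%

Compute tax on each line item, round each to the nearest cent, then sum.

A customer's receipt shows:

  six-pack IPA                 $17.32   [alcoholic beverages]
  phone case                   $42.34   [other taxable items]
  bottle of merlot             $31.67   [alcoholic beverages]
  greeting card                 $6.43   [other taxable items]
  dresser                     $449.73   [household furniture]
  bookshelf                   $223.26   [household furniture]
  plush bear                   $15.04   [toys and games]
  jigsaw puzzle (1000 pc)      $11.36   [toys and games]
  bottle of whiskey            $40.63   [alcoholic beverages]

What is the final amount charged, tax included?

Six-pack IPA $17.32: alcoholic beverages → 7.5% → $1.30
Phone case $42.34: other taxable items → 4.75% → $2.01
Bottle of merlot $31.67: alcoholic beverages → 7.5% → $2.38
Greeting card $6.43: other taxable items → 4.75% → $0.31
Dresser $449.73: household furniture → 9.25% → $41.60
Bookshelf $223.26: household furniture → 9.25% → $20.65
Plush bear $15.04: toys and games → 7.75% → $1.17
Jigsaw puzzle (1000 pc) $11.36: toys and games → 7.75% → $0.88
Bottle of whiskey $40.63: alcoholic beverages → 7.5% → $3.05
Subtotal = $837.78; tax = $73.35; total due = $911.13

$911.13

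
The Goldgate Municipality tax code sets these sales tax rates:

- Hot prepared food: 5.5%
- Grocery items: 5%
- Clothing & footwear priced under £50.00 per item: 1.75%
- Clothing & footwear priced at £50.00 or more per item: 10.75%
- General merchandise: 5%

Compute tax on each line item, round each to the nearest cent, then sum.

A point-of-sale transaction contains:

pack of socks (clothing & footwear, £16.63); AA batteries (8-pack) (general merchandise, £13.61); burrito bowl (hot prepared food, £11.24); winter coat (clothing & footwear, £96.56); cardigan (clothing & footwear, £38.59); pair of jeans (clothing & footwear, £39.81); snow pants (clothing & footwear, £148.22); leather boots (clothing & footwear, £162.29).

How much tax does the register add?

£46.73

Pack of socks £16.63: clothing & footwear, under £50.00 → 1.75% → £0.29
AA batteries (8-pack) £13.61: general merchandise → 5% → £0.68
Burrito bowl £11.24: hot prepared food → 5.5% → £0.62
Winter coat £96.56: clothing & footwear, £50.00 or more → 10.75% → £10.38
Cardigan £38.59: clothing & footwear, under £50.00 → 1.75% → £0.68
Pair of jeans £39.81: clothing & footwear, under £50.00 → 1.75% → £0.70
Snow pants £148.22: clothing & footwear, £50.00 or more → 10.75% → £15.93
Leather boots £162.29: clothing & footwear, £50.00 or more → 10.75% → £17.45
Total tax = £0.29 + £0.68 + £0.62 + £10.38 + £0.68 + £0.70 + £15.93 + £17.45 = £46.73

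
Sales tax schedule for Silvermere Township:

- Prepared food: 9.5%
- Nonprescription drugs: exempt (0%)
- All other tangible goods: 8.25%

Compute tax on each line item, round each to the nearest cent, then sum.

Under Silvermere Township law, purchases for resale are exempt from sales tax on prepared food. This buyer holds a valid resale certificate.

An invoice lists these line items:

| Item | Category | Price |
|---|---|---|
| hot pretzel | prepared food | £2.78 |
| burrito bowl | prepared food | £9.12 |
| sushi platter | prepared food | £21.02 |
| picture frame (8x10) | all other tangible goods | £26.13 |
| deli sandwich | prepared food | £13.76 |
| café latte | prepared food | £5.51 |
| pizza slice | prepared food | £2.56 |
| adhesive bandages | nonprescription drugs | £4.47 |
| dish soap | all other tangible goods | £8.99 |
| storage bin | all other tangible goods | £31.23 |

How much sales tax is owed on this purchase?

£5.48

Hot pretzel £2.78: prepared food, buyer-exempt → 0% → £0.00
Burrito bowl £9.12: prepared food, buyer-exempt → 0% → £0.00
Sushi platter £21.02: prepared food, buyer-exempt → 0% → £0.00
Picture frame (8x10) £26.13: all other tangible goods → 8.25% → £2.16
Deli sandwich £13.76: prepared food, buyer-exempt → 0% → £0.00
Café latte £5.51: prepared food, buyer-exempt → 0% → £0.00
Pizza slice £2.56: prepared food, buyer-exempt → 0% → £0.00
Adhesive bandages £4.47: nonprescription drugs → 0% → £0.00
Dish soap £8.99: all other tangible goods → 8.25% → £0.74
Storage bin £31.23: all other tangible goods → 8.25% → £2.58
Total tax = £2.16 + £0.74 + £2.58 = £5.48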